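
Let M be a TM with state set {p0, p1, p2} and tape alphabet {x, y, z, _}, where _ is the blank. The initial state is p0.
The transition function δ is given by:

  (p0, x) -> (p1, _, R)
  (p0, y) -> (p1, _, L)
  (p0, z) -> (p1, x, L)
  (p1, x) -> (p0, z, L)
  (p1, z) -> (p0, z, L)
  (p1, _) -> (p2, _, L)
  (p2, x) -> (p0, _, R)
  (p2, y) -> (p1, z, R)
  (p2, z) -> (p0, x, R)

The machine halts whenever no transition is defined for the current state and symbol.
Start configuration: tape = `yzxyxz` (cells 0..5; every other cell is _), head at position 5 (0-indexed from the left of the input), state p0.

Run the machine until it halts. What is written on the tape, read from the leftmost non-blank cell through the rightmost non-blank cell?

yxz_zx

p0 | yzxyx[z]   read z → write x, move L, go to p1
p1 | yzxy[x]x   read x → write z, move L, go to p0
p0 | yzx[y]zx   read y → write _, move L, go to p1
p1 | yz[x]_zx   read x → write z, move L, go to p0
p0 | y[z]z_zx   read z → write x, move L, go to p1
p1 | [y]xz_zx
The non-blank tape span at halt is yxz_zx.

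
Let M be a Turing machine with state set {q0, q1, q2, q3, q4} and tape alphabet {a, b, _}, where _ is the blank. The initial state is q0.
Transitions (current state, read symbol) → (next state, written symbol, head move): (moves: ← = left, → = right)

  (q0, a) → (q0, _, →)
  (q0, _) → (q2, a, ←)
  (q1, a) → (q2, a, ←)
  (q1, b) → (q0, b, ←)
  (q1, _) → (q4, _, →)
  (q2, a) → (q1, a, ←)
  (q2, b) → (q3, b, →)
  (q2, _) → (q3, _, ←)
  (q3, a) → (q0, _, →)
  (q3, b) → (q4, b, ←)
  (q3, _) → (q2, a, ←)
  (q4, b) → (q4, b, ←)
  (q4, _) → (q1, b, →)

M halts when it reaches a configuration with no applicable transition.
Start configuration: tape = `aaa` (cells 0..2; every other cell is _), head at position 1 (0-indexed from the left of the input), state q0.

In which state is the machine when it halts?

q4

q0 | _a[a]a_   read a → write _, move →, go to q0
q0 | _a_[a]_   read a → write _, move →, go to q0
q0 | _a__[_]   read _ → write a, move ←, go to q2
q2 | _a_[_]a   read _ → write _, move ←, go to q3
q3 | _a[_]_a   read _ → write a, move ←, go to q2
q2 | _[a]a_a   read a → write a, move ←, go to q1
q1 | [_]aa_a   read _ → write _, move →, go to q4
q4 | _[a]a_a
No transition is defined for (q4, a); M halts in state q4.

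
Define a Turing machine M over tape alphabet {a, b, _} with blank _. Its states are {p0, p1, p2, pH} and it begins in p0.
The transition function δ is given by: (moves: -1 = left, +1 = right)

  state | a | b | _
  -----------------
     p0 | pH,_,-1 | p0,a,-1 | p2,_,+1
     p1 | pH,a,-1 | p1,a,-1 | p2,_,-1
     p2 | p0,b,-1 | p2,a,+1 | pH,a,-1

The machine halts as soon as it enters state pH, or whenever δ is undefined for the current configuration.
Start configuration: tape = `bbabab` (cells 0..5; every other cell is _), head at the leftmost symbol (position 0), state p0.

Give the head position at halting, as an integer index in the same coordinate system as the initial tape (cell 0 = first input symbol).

p0 | _[b]babab   read b → write a, move -1, go to p0
p0 | [_]ababab   read _ → write _, move +1, go to p2
p2 | _[a]babab   read a → write b, move -1, go to p0
p0 | [_]bbabab   read _ → write _, move +1, go to p2
p2 | _[b]babab   read b → write a, move +1, go to p2
p2 | _a[b]abab   read b → write a, move +1, go to p2
p2 | _aa[a]bab   read a → write b, move -1, go to p0
p0 | _a[a]bbab   read a → write _, move -1, go to pH
pH | _[a]_bbab
At halt the head is at cell 0.

0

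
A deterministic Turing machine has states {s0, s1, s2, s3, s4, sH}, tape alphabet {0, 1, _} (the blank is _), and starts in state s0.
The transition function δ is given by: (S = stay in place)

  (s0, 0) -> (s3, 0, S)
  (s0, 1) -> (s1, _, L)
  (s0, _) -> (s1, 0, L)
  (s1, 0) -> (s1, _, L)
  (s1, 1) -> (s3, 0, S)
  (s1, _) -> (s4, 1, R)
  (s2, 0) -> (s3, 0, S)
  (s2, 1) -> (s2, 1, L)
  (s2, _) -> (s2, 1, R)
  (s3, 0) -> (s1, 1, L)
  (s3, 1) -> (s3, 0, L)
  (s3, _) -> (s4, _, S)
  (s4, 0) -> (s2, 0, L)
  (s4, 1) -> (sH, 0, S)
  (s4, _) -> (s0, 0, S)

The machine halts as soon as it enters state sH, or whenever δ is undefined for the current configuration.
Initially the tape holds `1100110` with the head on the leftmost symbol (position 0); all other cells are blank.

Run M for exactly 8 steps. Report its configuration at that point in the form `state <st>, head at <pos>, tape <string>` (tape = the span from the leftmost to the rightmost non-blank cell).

s0 | __[1]100110   read 1 → write _, move L, go to s1
s1 | _[_]_100110   read _ → write 1, move R, go to s4
s4 | _1[_]100110   read _ → write 0, move S, go to s0
s0 | _1[0]100110   read 0 → write 0, move S, go to s3
s3 | _1[0]100110   read 0 → write 1, move L, go to s1
s1 | _[1]1100110   read 1 → write 0, move S, go to s3
s3 | _[0]1100110   read 0 → write 1, move L, go to s1
s1 | [_]11100110   read _ → write 1, move R, go to s4
s4 | 1[1]1100110
After 8 steps: state s4, head at -1, tape 111100110.

state s4, head at -1, tape 111100110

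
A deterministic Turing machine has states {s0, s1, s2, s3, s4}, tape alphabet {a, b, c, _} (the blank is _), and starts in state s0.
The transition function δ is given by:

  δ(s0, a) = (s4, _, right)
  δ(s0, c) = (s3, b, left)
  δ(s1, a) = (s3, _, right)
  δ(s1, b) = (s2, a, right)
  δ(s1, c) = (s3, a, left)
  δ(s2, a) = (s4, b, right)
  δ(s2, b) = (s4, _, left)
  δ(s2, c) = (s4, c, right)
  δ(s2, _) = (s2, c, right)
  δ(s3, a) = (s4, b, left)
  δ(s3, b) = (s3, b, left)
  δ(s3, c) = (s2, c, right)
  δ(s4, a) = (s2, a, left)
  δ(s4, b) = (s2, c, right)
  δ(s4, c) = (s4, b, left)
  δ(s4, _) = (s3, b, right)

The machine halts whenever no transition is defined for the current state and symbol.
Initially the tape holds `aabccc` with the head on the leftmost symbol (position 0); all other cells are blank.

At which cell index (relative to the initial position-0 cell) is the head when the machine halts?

-2

s0 | __[a]abccc   read a → write _, move right, go to s4
s4 | ___[a]bccc   read a → write a, move left, go to s2
s2 | __[_]abccc   read _ → write c, move right, go to s2
s2 | __c[a]bccc   read a → write b, move right, go to s4
s4 | __cb[b]ccc   read b → write c, move right, go to s2
s2 | __cbc[c]cc   read c → write c, move right, go to s4
s4 | __cbcc[c]c   read c → write b, move left, go to s4
s4 | __cbc[c]bc   read c → write b, move left, go to s4
s4 | __cb[c]bbc   read c → write b, move left, go to s4
s4 | __c[b]bbbc   read b → write c, move right, go to s2
s2 | __cc[b]bbc   read b → write _, move left, go to s4
s4 | __c[c]_bbc   read c → write b, move left, go to s4
s4 | __[c]b_bbc   read c → write b, move left, go to s4
s4 | _[_]bb_bbc   read _ → write b, move right, go to s3
s3 | _b[b]b_bbc   read b → write b, move left, go to s3
s3 | _[b]bb_bbc   read b → write b, move left, go to s3
s3 | [_]bbb_bbc
At halt the head is at cell -2.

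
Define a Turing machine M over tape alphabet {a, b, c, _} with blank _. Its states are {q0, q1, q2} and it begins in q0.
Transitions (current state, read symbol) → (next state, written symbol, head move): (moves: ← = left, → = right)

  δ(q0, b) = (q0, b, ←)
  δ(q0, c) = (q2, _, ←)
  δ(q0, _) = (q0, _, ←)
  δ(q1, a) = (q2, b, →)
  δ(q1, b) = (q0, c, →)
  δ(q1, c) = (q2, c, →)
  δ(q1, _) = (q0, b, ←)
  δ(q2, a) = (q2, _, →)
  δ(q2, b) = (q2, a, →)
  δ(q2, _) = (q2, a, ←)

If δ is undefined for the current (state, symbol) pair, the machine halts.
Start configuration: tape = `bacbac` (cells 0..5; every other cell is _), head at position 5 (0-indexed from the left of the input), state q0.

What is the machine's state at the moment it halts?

q2

q0 | bacba[c]__   read c → write _, move ←, go to q2
q2 | bacb[a]___   read a → write _, move →, go to q2
q2 | bacb_[_]__   read _ → write a, move ←, go to q2
q2 | bacb[_]a__   read _ → write a, move ←, go to q2
q2 | bac[b]aa__   read b → write a, move →, go to q2
q2 | baca[a]a__   read a → write _, move →, go to q2
q2 | baca_[a]__   read a → write _, move →, go to q2
q2 | baca__[_]_   read _ → write a, move ←, go to q2
q2 | baca_[_]a_   read _ → write a, move ←, go to q2
q2 | baca[_]aa_   read _ → write a, move ←, go to q2
q2 | bac[a]aaa_   read a → write _, move →, go to q2
q2 | bac_[a]aa_   read a → write _, move →, go to q2
q2 | bac__[a]a_   read a → write _, move →, go to q2
q2 | bac___[a]_   read a → write _, move →, go to q2
q2 | bac____[_]   read _ → write a, move ←, go to q2
q2 | bac___[_]a   read _ → write a, move ←, go to q2
q2 | bac__[_]aa   read _ → write a, move ←, go to q2
q2 | bac_[_]aaa   read _ → write a, move ←, go to q2
q2 | bac[_]aaaa   read _ → write a, move ←, go to q2
q2 | ba[c]aaaaa
No transition is defined for (q2, c); M halts in state q2.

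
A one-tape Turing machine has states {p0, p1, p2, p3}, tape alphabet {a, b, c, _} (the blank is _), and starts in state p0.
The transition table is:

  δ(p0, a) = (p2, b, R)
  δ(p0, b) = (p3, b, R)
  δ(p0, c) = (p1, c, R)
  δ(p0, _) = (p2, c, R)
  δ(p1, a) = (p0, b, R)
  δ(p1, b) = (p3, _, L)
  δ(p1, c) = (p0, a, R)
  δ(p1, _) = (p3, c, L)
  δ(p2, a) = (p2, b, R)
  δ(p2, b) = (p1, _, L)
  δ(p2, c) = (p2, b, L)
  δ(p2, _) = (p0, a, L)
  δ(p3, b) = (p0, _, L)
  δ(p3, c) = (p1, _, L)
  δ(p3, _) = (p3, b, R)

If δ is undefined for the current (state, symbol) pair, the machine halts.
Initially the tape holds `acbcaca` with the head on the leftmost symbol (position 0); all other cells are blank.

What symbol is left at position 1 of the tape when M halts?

b

p0 | ___[a]cbcaca   read a → write b, move R, go to p2
p2 | ___b[c]bcaca   read c → write b, move L, go to p2
p2 | ___[b]bbcaca   read b → write _, move L, go to p1
p1 | __[_]_bbcaca   read _ → write c, move L, go to p3
p3 | _[_]c_bbcaca   read _ → write b, move R, go to p3
p3 | _b[c]_bbcaca   read c → write _, move L, go to p1
p1 | _[b]__bbcaca   read b → write _, move L, go to p3
p3 | [_]___bbcaca   read _ → write b, move R, go to p3
p3 | b[_]__bbcaca   read _ → write b, move R, go to p3
p3 | bb[_]_bbcaca   read _ → write b, move R, go to p3
p3 | bbb[_]bbcaca   read _ → write b, move R, go to p3
p3 | bbbb[b]bcaca   read b → write _, move L, go to p0
p0 | bbb[b]_bcaca   read b → write b, move R, go to p3
p3 | bbbb[_]bcaca   read _ → write b, move R, go to p3
p3 | bbbbb[b]caca   read b → write _, move L, go to p0
p0 | bbbb[b]_caca   read b → write b, move R, go to p3
p3 | bbbbb[_]caca   read _ → write b, move R, go to p3
p3 | bbbbbb[c]aca   read c → write _, move L, go to p1
p1 | bbbbb[b]_aca   read b → write _, move L, go to p3
p3 | bbbb[b]__aca   read b → write _, move L, go to p0
p0 | bbb[b]___aca   read b → write b, move R, go to p3
p3 | bbbb[_]__aca   read _ → write b, move R, go to p3
p3 | bbbbb[_]_aca   read _ → write b, move R, go to p3
p3 | bbbbbb[_]aca   read _ → write b, move R, go to p3
p3 | bbbbbbb[a]ca
Cell 1 holds b when M halts.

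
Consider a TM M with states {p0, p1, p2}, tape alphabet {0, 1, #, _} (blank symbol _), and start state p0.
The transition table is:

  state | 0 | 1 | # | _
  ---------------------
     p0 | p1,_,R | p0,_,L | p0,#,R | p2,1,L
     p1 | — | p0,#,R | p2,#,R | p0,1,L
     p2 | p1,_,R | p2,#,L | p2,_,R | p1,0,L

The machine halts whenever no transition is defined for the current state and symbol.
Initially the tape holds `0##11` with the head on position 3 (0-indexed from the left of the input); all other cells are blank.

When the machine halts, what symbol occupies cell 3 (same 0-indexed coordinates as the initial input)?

0

state=p0 head=3 tape=0##[1]1_   (p0,1)→(p0,_,L)
state=p0 head=2 tape=0#[#]_1_   (p0,#)→(p0,#,R)
state=p0 head=3 tape=0##[_]1_   (p0,_)→(p2,1,L)
state=p2 head=2 tape=0#[#]11_   (p2,#)→(p2,_,R)
state=p2 head=3 tape=0#_[1]1_   (p2,1)→(p2,#,L)
state=p2 head=2 tape=0#[_]#1_   (p2,_)→(p1,0,L)
state=p1 head=1 tape=0[#]0#1_   (p1,#)→(p2,#,R)
state=p2 head=2 tape=0#[0]#1_   (p2,0)→(p1,_,R)
state=p1 head=3 tape=0#_[#]1_   (p1,#)→(p2,#,R)
state=p2 head=4 tape=0#_#[1]_   (p2,1)→(p2,#,L)
state=p2 head=3 tape=0#_[#]#_   (p2,#)→(p2,_,R)
state=p2 head=4 tape=0#__[#]_   (p2,#)→(p2,_,R)
state=p2 head=5 tape=0#___[_]   (p2,_)→(p1,0,L)
state=p1 head=4 tape=0#__[_]0   (p1,_)→(p0,1,L)
state=p0 head=3 tape=0#_[_]10   (p0,_)→(p2,1,L)
state=p2 head=2 tape=0#[_]110   (p2,_)→(p1,0,L)
state=p1 head=1 tape=0[#]0110   (p1,#)→(p2,#,R)
state=p2 head=2 tape=0#[0]110   (p2,0)→(p1,_,R)
state=p1 head=3 tape=0#_[1]10   (p1,1)→(p0,#,R)
state=p0 head=4 tape=0#_#[1]0   (p0,1)→(p0,_,L)
state=p0 head=3 tape=0#_[#]_0   (p0,#)→(p0,#,R)
state=p0 head=4 tape=0#_#[_]0   (p0,_)→(p2,1,L)
state=p2 head=3 tape=0#_[#]10   (p2,#)→(p2,_,R)
state=p2 head=4 tape=0#__[1]0   (p2,1)→(p2,#,L)
state=p2 head=3 tape=0#_[_]#0   (p2,_)→(p1,0,L)
state=p1 head=2 tape=0#[_]0#0   (p1,_)→(p0,1,L)
state=p0 head=1 tape=0[#]10#0   (p0,#)→(p0,#,R)
state=p0 head=2 tape=0#[1]0#0   (p0,1)→(p0,_,L)
state=p0 head=1 tape=0[#]_0#0   (p0,#)→(p0,#,R)
state=p0 head=2 tape=0#[_]0#0   (p0,_)→(p2,1,L)
state=p2 head=1 tape=0[#]10#0   (p2,#)→(p2,_,R)
state=p2 head=2 tape=0_[1]0#0   (p2,1)→(p2,#,L)
state=p2 head=1 tape=0[_]#0#0   (p2,_)→(p1,0,L)
state=p1 head=0 tape=[0]0#0#0
Cell 3 holds 0 when M halts.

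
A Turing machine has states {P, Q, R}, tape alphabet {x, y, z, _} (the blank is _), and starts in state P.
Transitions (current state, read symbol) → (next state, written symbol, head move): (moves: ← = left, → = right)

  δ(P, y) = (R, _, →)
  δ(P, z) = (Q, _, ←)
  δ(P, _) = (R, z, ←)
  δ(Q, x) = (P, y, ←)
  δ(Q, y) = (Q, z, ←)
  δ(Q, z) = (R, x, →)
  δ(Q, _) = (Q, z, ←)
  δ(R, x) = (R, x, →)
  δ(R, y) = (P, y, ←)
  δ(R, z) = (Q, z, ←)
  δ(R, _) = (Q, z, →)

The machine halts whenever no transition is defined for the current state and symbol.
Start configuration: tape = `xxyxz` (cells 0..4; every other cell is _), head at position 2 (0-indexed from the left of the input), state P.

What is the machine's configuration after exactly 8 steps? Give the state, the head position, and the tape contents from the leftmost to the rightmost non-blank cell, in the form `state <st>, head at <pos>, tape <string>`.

P | xx[y]xz   read y → write _, move →, go to R
R | xx_[x]z   read x → write x, move →, go to R
R | xx_x[z]   read z → write z, move ←, go to Q
Q | xx_[x]z   read x → write y, move ←, go to P
P | xx[_]yz   read _ → write z, move ←, go to R
R | x[x]zyz   read x → write x, move →, go to R
R | xx[z]yz   read z → write z, move ←, go to Q
Q | x[x]zyz   read x → write y, move ←, go to P
P | [x]yzyz
After 8 steps: state P, head at 0, tape xyzyz.

state P, head at 0, tape xyzyz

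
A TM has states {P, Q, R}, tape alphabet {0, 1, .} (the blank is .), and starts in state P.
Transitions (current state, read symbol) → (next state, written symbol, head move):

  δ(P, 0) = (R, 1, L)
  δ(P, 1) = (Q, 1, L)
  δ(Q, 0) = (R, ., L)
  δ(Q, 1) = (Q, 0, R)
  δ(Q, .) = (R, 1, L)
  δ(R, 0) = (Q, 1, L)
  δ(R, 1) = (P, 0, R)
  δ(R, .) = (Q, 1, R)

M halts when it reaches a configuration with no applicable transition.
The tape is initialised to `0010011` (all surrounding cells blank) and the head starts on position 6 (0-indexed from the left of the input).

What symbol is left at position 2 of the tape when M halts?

0

state=P head=6 tape=001001[1].   (P,1)→(Q,1,L)
state=Q head=5 tape=00100[1]1.   (Q,1)→(Q,0,R)
state=Q head=6 tape=001000[1].   (Q,1)→(Q,0,R)
state=Q head=7 tape=0010000[.]   (Q,.)→(R,1,L)
state=R head=6 tape=001000[0]1   (R,0)→(Q,1,L)
state=Q head=5 tape=00100[0]11   (Q,0)→(R,.,L)
state=R head=4 tape=0010[0].11   (R,0)→(Q,1,L)
state=Q head=3 tape=001[0]1.11   (Q,0)→(R,.,L)
state=R head=2 tape=00[1].1.11   (R,1)→(P,0,R)
state=P head=3 tape=000[.]1.11
Cell 2 holds 0 when M halts.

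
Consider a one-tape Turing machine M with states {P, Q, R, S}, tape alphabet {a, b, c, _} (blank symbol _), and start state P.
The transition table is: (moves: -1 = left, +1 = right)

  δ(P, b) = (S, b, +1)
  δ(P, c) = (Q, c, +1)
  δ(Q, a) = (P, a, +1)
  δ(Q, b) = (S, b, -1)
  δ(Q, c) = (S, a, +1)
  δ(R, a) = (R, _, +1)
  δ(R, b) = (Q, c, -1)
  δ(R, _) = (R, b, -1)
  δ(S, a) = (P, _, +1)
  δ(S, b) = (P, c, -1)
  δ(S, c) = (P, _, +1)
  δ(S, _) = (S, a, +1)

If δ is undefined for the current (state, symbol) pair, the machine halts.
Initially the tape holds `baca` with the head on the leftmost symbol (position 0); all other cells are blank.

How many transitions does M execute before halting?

4

P | [b]aca_   read b → write b, move +1, go to S
S | b[a]ca_   read a → write _, move +1, go to P
P | b_[c]a_   read c → write c, move +1, go to Q
Q | b_c[a]_   read a → write a, move +1, go to P
P | b_ca[_]
M halts after 4 transitions.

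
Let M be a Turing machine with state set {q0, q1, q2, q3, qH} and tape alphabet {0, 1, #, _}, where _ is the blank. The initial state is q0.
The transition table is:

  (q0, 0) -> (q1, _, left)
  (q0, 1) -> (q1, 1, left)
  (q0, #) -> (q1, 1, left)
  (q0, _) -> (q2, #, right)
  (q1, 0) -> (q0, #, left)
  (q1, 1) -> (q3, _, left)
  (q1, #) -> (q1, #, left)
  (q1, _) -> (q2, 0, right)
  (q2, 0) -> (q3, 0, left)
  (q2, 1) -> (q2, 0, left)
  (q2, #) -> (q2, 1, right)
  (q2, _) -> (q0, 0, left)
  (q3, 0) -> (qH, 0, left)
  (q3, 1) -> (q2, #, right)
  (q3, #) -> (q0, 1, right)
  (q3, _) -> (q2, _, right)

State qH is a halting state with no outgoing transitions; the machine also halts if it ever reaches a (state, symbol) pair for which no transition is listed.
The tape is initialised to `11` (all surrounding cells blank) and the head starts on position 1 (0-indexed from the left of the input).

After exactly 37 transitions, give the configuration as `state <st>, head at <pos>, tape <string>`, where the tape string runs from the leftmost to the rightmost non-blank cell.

state q3, head at -6, tape 1

state=q0 head=1 tape=______1[1]   (q0,1)→(q1,1,left)
state=q1 head=0 tape=______[1]1   (q1,1)→(q3,_,left)
state=q3 head=-1 tape=_____[_]_1   (q3,_)→(q2,_,right)
state=q2 head=0 tape=______[_]1   (q2,_)→(q0,0,left)
state=q0 head=-1 tape=_____[_]01   (q0,_)→(q2,#,right)
state=q2 head=0 tape=_____#[0]1   (q2,0)→(q3,0,left)
state=q3 head=-1 tape=_____[#]01   (q3,#)→(q0,1,right)
state=q0 head=0 tape=_____1[0]1   (q0,0)→(q1,_,left)
state=q1 head=-1 tape=_____[1]_1   (q1,1)→(q3,_,left)
state=q3 head=-2 tape=____[_]__1   (q3,_)→(q2,_,right)
state=q2 head=-1 tape=_____[_]_1   (q2,_)→(q0,0,left)
state=q0 head=-2 tape=____[_]0_1   (q0,_)→(q2,#,right)
state=q2 head=-1 tape=____#[0]_1   (q2,0)→(q3,0,left)
state=q3 head=-2 tape=____[#]0_1   (q3,#)→(q0,1,right)
state=q0 head=-1 tape=____1[0]_1   (q0,0)→(q1,_,left)
state=q1 head=-2 tape=____[1]__1   (q1,1)→(q3,_,left)
state=q3 head=-3 tape=___[_]___1   (q3,_)→(q2,_,right)
state=q2 head=-2 tape=____[_]__1   (q2,_)→(q0,0,left)
state=q0 head=-3 tape=___[_]0__1   (q0,_)→(q2,#,right)
state=q2 head=-2 tape=___#[0]__1   (q2,0)→(q3,0,left)
state=q3 head=-3 tape=___[#]0__1   (q3,#)→(q0,1,right)
state=q0 head=-2 tape=___1[0]__1   (q0,0)→(q1,_,left)
state=q1 head=-3 tape=___[1]___1   (q1,1)→(q3,_,left)
state=q3 head=-4 tape=__[_]____1   (q3,_)→(q2,_,right)
state=q2 head=-3 tape=___[_]___1   (q2,_)→(q0,0,left)
state=q0 head=-4 tape=__[_]0___1   (q0,_)→(q2,#,right)
state=q2 head=-3 tape=__#[0]___1   (q2,0)→(q3,0,left)
state=q3 head=-4 tape=__[#]0___1   (q3,#)→(q0,1,right)
state=q0 head=-3 tape=__1[0]___1   (q0,0)→(q1,_,left)
state=q1 head=-4 tape=__[1]____1   (q1,1)→(q3,_,left)
state=q3 head=-5 tape=_[_]_____1   (q3,_)→(q2,_,right)
state=q2 head=-4 tape=__[_]____1   (q2,_)→(q0,0,left)
state=q0 head=-5 tape=_[_]0____1   (q0,_)→(q2,#,right)
state=q2 head=-4 tape=_#[0]____1   (q2,0)→(q3,0,left)
state=q3 head=-5 tape=_[#]0____1   (q3,#)→(q0,1,right)
state=q0 head=-4 tape=_1[0]____1   (q0,0)→(q1,_,left)
state=q1 head=-5 tape=_[1]_____1   (q1,1)→(q3,_,left)
state=q3 head=-6 tape=[_]______1
After 37 steps: state q3, head at -6, tape 1.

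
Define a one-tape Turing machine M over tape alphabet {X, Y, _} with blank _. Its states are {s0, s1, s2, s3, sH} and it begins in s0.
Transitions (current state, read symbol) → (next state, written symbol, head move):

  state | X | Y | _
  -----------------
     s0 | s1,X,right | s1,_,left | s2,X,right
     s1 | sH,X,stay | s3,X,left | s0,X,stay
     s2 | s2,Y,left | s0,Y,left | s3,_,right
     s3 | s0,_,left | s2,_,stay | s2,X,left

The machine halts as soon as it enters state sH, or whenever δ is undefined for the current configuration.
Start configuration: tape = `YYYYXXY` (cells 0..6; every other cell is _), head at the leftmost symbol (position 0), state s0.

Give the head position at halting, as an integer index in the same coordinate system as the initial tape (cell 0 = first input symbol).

1

s0 | _[Y]YYYXXY   read Y → write _, move left, go to s1
s1 | [_]_YYYXXY   read _ → write X, move stay, go to s0
s0 | [X]_YYYXXY   read X → write X, move right, go to s1
s1 | X[_]YYYXXY   read _ → write X, move stay, go to s0
s0 | X[X]YYYXXY   read X → write X, move right, go to s1
s1 | XX[Y]YYXXY   read Y → write X, move left, go to s3
s3 | X[X]XYYXXY   read X → write _, move left, go to s0
s0 | [X]_XYYXXY   read X → write X, move right, go to s1
s1 | X[_]XYYXXY   read _ → write X, move stay, go to s0
s0 | X[X]XYYXXY   read X → write X, move right, go to s1
s1 | XX[X]YYXXY   read X → write X, move stay, go to sH
sH | XX[X]YYXXY
At halt the head is at cell 1.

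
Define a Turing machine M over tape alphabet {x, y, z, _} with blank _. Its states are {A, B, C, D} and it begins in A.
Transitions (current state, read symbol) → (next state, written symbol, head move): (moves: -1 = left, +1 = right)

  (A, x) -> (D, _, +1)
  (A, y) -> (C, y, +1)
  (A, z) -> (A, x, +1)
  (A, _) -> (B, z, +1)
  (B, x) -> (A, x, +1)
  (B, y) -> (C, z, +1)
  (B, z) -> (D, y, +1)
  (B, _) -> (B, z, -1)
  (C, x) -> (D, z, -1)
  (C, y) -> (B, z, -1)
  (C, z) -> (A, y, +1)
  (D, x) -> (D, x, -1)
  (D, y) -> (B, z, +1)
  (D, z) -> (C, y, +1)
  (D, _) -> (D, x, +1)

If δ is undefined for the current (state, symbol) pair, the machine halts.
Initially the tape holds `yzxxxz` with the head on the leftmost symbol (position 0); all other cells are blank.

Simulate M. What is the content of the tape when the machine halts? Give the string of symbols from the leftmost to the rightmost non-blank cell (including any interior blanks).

state=A head=0 tape=[y]zxxxz_   (A,y)→(C,y,+1)
state=C head=1 tape=y[z]xxxz_   (C,z)→(A,y,+1)
state=A head=2 tape=yy[x]xxz_   (A,x)→(D,_,+1)
state=D head=3 tape=yy_[x]xz_   (D,x)→(D,x,-1)
state=D head=2 tape=yy[_]xxz_   (D,_)→(D,x,+1)
state=D head=3 tape=yyx[x]xz_   (D,x)→(D,x,-1)
state=D head=2 tape=yy[x]xxz_   (D,x)→(D,x,-1)
state=D head=1 tape=y[y]xxxz_   (D,y)→(B,z,+1)
state=B head=2 tape=yz[x]xxz_   (B,x)→(A,x,+1)
state=A head=3 tape=yzx[x]xz_   (A,x)→(D,_,+1)
state=D head=4 tape=yzx_[x]z_   (D,x)→(D,x,-1)
state=D head=3 tape=yzx[_]xz_   (D,_)→(D,x,+1)
state=D head=4 tape=yzxx[x]z_   (D,x)→(D,x,-1)
state=D head=3 tape=yzx[x]xz_   (D,x)→(D,x,-1)
state=D head=2 tape=yz[x]xxz_   (D,x)→(D,x,-1)
state=D head=1 tape=y[z]xxxz_   (D,z)→(C,y,+1)
state=C head=2 tape=yy[x]xxz_   (C,x)→(D,z,-1)
state=D head=1 tape=y[y]zxxz_   (D,y)→(B,z,+1)
state=B head=2 tape=yz[z]xxz_   (B,z)→(D,y,+1)
state=D head=3 tape=yzy[x]xz_   (D,x)→(D,x,-1)
state=D head=2 tape=yz[y]xxz_   (D,y)→(B,z,+1)
state=B head=3 tape=yzz[x]xz_   (B,x)→(A,x,+1)
state=A head=4 tape=yzzx[x]z_   (A,x)→(D,_,+1)
state=D head=5 tape=yzzx_[z]_   (D,z)→(C,y,+1)
state=C head=6 tape=yzzx_y[_]
The non-blank tape span at halt is yzzx_y.

yzzx_y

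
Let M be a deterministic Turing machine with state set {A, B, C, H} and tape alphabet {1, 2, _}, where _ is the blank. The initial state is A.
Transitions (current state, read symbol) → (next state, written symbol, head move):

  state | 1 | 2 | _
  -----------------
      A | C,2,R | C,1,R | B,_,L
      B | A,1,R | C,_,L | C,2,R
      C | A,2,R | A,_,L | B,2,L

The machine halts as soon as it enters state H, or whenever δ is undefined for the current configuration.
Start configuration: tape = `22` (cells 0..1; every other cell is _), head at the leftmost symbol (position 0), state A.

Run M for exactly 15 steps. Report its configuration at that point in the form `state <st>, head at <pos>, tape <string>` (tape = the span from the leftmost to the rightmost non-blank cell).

state C, head at 1, tape 1112

state=A head=0 tape=__[2]2   (A,2)→(C,1,R)
state=C head=1 tape=__1[2]   (C,2)→(A,_,L)
state=A head=0 tape=__[1]_   (A,1)→(C,2,R)
state=C head=1 tape=__2[_]   (C,_)→(B,2,L)
state=B head=0 tape=__[2]2   (B,2)→(C,_,L)
state=C head=-1 tape=_[_]_2   (C,_)→(B,2,L)
state=B head=-2 tape=[_]2_2   (B,_)→(C,2,R)
state=C head=-1 tape=2[2]_2   (C,2)→(A,_,L)
state=A head=-2 tape=[2]__2   (A,2)→(C,1,R)
state=C head=-1 tape=1[_]_2   (C,_)→(B,2,L)
state=B head=-2 tape=[1]2_2   (B,1)→(A,1,R)
state=A head=-1 tape=1[2]_2   (A,2)→(C,1,R)
state=C head=0 tape=11[_]2   (C,_)→(B,2,L)
state=B head=-1 tape=1[1]22   (B,1)→(A,1,R)
state=A head=0 tape=11[2]2   (A,2)→(C,1,R)
state=C head=1 tape=111[2]
After 15 steps: state C, head at 1, tape 1112.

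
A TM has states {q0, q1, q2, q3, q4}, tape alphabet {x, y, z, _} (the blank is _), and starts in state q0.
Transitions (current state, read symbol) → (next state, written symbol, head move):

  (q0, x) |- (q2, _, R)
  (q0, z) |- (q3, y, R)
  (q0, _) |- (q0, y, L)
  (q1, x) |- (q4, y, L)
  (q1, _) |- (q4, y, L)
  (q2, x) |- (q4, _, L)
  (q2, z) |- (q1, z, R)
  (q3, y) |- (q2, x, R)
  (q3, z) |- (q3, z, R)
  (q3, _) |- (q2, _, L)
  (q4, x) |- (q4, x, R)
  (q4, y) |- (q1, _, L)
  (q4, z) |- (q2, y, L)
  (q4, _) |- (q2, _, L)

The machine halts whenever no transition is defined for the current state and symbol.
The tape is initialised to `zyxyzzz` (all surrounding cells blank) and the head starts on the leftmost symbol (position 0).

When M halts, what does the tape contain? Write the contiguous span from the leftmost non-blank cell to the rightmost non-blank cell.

y___yzzz

state=q0 head=0 tape=___[z]yxyzzz   (q0,z)→(q3,y,R)
state=q3 head=1 tape=___y[y]xyzzz   (q3,y)→(q2,x,R)
state=q2 head=2 tape=___yx[x]yzzz   (q2,x)→(q4,_,L)
state=q4 head=1 tape=___y[x]_yzzz   (q4,x)→(q4,x,R)
state=q4 head=2 tape=___yx[_]yzzz   (q4,_)→(q2,_,L)
state=q2 head=1 tape=___y[x]_yzzz   (q2,x)→(q4,_,L)
state=q4 head=0 tape=___[y]__yzzz   (q4,y)→(q1,_,L)
state=q1 head=-1 tape=__[_]___yzzz   (q1,_)→(q4,y,L)
state=q4 head=-2 tape=_[_]y___yzzz   (q4,_)→(q2,_,L)
state=q2 head=-3 tape=[_]_y___yzzz
The non-blank tape span at halt is y___yzzz.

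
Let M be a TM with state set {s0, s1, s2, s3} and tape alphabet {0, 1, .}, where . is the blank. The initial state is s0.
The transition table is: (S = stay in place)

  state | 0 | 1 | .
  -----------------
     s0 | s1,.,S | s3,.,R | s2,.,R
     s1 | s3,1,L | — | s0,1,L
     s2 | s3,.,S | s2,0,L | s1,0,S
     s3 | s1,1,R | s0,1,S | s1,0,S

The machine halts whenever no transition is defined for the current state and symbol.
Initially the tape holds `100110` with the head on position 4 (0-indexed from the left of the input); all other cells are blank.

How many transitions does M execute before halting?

37

state=s0 head=4 tape=1001[1]0...   (s0,1)→(s3,.,R)
state=s3 head=5 tape=1001.[0]...   (s3,0)→(s1,1,R)
state=s1 head=6 tape=1001.1[.]..   (s1,.)→(s0,1,L)
state=s0 head=5 tape=1001.[1]1..   (s0,1)→(s3,.,R)
state=s3 head=6 tape=1001..[1]..   (s3,1)→(s0,1,S)
state=s0 head=6 tape=1001..[1]..   (s0,1)→(s3,.,R)
state=s3 head=7 tape=1001...[.].   (s3,.)→(s1,0,S)
state=s1 head=7 tape=1001...[0].   (s1,0)→(s3,1,L)
state=s3 head=6 tape=1001..[.]1.   (s3,.)→(s1,0,S)
state=s1 head=6 tape=1001..[0]1.   (s1,0)→(s3,1,L)
state=s3 head=5 tape=1001.[.]11.   (s3,.)→(s1,0,S)
state=s1 head=5 tape=1001.[0]11.   (s1,0)→(s3,1,L)
state=s3 head=4 tape=1001[.]111.   (s3,.)→(s1,0,S)
state=s1 head=4 tape=1001[0]111.   (s1,0)→(s3,1,L)
state=s3 head=3 tape=100[1]1111.   (s3,1)→(s0,1,S)
state=s0 head=3 tape=100[1]1111.   (s0,1)→(s3,.,R)
state=s3 head=4 tape=100.[1]111.   (s3,1)→(s0,1,S)
state=s0 head=4 tape=100.[1]111.   (s0,1)→(s3,.,R)
state=s3 head=5 tape=100..[1]11.   (s3,1)→(s0,1,S)
state=s0 head=5 tape=100..[1]11.   (s0,1)→(s3,.,R)
state=s3 head=6 tape=100...[1]1.   (s3,1)→(s0,1,S)
state=s0 head=6 tape=100...[1]1.   (s0,1)→(s3,.,R)
state=s3 head=7 tape=100....[1].   (s3,1)→(s0,1,S)
state=s0 head=7 tape=100....[1].   (s0,1)→(s3,.,R)
state=s3 head=8 tape=100.....[.]   (s3,.)→(s1,0,S)
state=s1 head=8 tape=100.....[0]   (s1,0)→(s3,1,L)
state=s3 head=7 tape=100....[.]1   (s3,.)→(s1,0,S)
state=s1 head=7 tape=100....[0]1   (s1,0)→(s3,1,L)
state=s3 head=6 tape=100...[.]11   (s3,.)→(s1,0,S)
state=s1 head=6 tape=100...[0]11   (s1,0)→(s3,1,L)
state=s3 head=5 tape=100..[.]111   (s3,.)→(s1,0,S)
state=s1 head=5 tape=100..[0]111   (s1,0)→(s3,1,L)
state=s3 head=4 tape=100.[.]1111   (s3,.)→(s1,0,S)
state=s1 head=4 tape=100.[0]1111   (s1,0)→(s3,1,L)
state=s3 head=3 tape=100[.]11111   (s3,.)→(s1,0,S)
state=s1 head=3 tape=100[0]11111   (s1,0)→(s3,1,L)
state=s3 head=2 tape=10[0]111111   (s3,0)→(s1,1,R)
state=s1 head=3 tape=101[1]11111
M halts after 37 transitions.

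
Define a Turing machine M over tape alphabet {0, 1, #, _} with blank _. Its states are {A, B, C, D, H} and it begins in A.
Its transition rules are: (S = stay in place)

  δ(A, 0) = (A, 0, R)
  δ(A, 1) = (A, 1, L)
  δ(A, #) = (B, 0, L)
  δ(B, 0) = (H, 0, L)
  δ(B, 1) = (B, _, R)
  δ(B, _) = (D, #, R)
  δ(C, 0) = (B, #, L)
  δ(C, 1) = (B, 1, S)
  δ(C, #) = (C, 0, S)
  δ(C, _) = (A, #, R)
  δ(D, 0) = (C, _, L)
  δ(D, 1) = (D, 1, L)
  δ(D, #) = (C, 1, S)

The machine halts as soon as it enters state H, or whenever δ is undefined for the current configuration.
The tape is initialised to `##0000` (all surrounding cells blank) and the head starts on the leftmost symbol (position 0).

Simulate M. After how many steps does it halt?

A | __[#]#0000   read # → write 0, move L, go to B
B | _[_]0#0000   read _ → write #, move R, go to D
D | _#[0]#0000   read 0 → write _, move L, go to C
C | _[#]_#0000   read # → write 0, move S, go to C
C | _[0]_#0000   read 0 → write #, move L, go to B
B | [_]#_#0000   read _ → write #, move R, go to D
D | #[#]_#0000   read # → write 1, move S, go to C
C | #[1]_#0000   read 1 → write 1, move S, go to B
B | #[1]_#0000   read 1 → write _, move R, go to B
B | #_[_]#0000   read _ → write #, move R, go to D
D | #_#[#]0000   read # → write 1, move S, go to C
C | #_#[1]0000   read 1 → write 1, move S, go to B
B | #_#[1]0000   read 1 → write _, move R, go to B
B | #_#_[0]000   read 0 → write 0, move L, go to H
H | #_#[_]0000
M halts after 14 transitions.

14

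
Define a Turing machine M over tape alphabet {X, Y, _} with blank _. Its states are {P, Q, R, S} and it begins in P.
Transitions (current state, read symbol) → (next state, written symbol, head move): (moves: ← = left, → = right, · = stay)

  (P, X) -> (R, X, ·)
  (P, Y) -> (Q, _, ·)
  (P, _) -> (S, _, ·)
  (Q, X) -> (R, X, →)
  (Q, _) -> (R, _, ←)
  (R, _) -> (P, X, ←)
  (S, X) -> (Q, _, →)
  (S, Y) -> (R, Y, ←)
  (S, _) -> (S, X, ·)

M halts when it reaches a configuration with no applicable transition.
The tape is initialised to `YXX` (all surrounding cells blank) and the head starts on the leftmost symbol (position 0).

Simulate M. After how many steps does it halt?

state=P head=0 tape=__[Y]XX   (P,Y)→(Q,_,·)
state=Q head=0 tape=__[_]XX   (Q,_)→(R,_,←)
state=R head=-1 tape=_[_]_XX   (R,_)→(P,X,←)
state=P head=-2 tape=[_]X_XX   (P,_)→(S,_,·)
state=S head=-2 tape=[_]X_XX   (S,_)→(S,X,·)
state=S head=-2 tape=[X]X_XX   (S,X)→(Q,_,→)
state=Q head=-1 tape=_[X]_XX   (Q,X)→(R,X,→)
state=R head=0 tape=_X[_]XX   (R,_)→(P,X,←)
state=P head=-1 tape=_[X]XXX   (P,X)→(R,X,·)
state=R head=-1 tape=_[X]XXX
M halts after 9 transitions.

9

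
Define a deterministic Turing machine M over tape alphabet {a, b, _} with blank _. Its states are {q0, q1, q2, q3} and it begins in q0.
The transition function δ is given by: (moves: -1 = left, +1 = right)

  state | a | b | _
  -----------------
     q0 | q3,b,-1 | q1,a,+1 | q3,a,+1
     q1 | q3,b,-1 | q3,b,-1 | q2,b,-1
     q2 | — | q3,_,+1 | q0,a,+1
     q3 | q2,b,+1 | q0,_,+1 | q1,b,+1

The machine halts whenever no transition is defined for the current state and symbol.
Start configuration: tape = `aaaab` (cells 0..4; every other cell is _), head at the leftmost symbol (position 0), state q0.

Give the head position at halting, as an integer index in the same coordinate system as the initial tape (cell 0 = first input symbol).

state=q0 head=0 tape=_[a]aaab   (q0,a)→(q3,b,-1)
state=q3 head=-1 tape=[_]baaab   (q3,_)→(q1,b,+1)
state=q1 head=0 tape=b[b]aaab   (q1,b)→(q3,b,-1)
state=q3 head=-1 tape=[b]baaab   (q3,b)→(q0,_,+1)
state=q0 head=0 tape=_[b]aaab   (q0,b)→(q1,a,+1)
state=q1 head=1 tape=_a[a]aab   (q1,a)→(q3,b,-1)
state=q3 head=0 tape=_[a]baab   (q3,a)→(q2,b,+1)
state=q2 head=1 tape=_b[b]aab   (q2,b)→(q3,_,+1)
state=q3 head=2 tape=_b_[a]ab   (q3,a)→(q2,b,+1)
state=q2 head=3 tape=_b_b[a]b
At halt the head is at cell 3.

3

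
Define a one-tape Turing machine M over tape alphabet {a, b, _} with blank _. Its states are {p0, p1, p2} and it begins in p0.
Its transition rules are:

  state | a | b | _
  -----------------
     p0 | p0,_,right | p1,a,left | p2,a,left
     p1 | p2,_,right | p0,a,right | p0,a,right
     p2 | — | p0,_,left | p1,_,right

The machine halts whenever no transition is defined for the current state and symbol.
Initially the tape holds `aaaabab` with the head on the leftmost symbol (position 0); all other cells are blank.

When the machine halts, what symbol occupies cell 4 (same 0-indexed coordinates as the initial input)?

_

state=p0 head=0 tape=[a]aaabab____   (p0,a)→(p0,_,right)
state=p0 head=1 tape=_[a]aabab____   (p0,a)→(p0,_,right)
state=p0 head=2 tape=__[a]abab____   (p0,a)→(p0,_,right)
state=p0 head=3 tape=___[a]bab____   (p0,a)→(p0,_,right)
state=p0 head=4 tape=____[b]ab____   (p0,b)→(p1,a,left)
state=p1 head=3 tape=___[_]aab____   (p1,_)→(p0,a,right)
state=p0 head=4 tape=___a[a]ab____   (p0,a)→(p0,_,right)
state=p0 head=5 tape=___a_[a]b____   (p0,a)→(p0,_,right)
state=p0 head=6 tape=___a__[b]____   (p0,b)→(p1,a,left)
state=p1 head=5 tape=___a_[_]a____   (p1,_)→(p0,a,right)
state=p0 head=6 tape=___a_a[a]____   (p0,a)→(p0,_,right)
state=p0 head=7 tape=___a_a_[_]___   (p0,_)→(p2,a,left)
state=p2 head=6 tape=___a_a[_]a___   (p2,_)→(p1,_,right)
state=p1 head=7 tape=___a_a_[a]___   (p1,a)→(p2,_,right)
state=p2 head=8 tape=___a_a__[_]__   (p2,_)→(p1,_,right)
state=p1 head=9 tape=___a_a___[_]_   (p1,_)→(p0,a,right)
state=p0 head=10 tape=___a_a___a[_]   (p0,_)→(p2,a,left)
state=p2 head=9 tape=___a_a___[a]a
Cell 4 holds _ when M halts.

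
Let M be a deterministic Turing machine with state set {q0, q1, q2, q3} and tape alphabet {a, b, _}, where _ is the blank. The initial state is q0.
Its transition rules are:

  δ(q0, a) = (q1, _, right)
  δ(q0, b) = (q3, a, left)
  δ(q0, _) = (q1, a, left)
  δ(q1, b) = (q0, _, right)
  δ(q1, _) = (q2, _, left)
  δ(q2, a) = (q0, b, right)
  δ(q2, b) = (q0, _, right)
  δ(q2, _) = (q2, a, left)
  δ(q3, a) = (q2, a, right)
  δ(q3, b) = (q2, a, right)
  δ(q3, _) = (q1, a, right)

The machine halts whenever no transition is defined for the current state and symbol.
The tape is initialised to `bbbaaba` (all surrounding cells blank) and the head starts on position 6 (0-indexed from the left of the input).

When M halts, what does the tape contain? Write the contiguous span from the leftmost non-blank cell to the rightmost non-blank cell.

bbbab_a

state=q0 head=6 tape=bbbaab[a]_   (q0,a)→(q1,_,right)
state=q1 head=7 tape=bbbaab_[_]   (q1,_)→(q2,_,left)
state=q2 head=6 tape=bbbaab[_]_   (q2,_)→(q2,a,left)
state=q2 head=5 tape=bbbaa[b]a_   (q2,b)→(q0,_,right)
state=q0 head=6 tape=bbbaa_[a]_   (q0,a)→(q1,_,right)
state=q1 head=7 tape=bbbaa__[_]   (q1,_)→(q2,_,left)
state=q2 head=6 tape=bbbaa_[_]_   (q2,_)→(q2,a,left)
state=q2 head=5 tape=bbbaa[_]a_   (q2,_)→(q2,a,left)
state=q2 head=4 tape=bbba[a]aa_   (q2,a)→(q0,b,right)
state=q0 head=5 tape=bbbab[a]a_   (q0,a)→(q1,_,right)
state=q1 head=6 tape=bbbab_[a]_
The non-blank tape span at halt is bbbab_a.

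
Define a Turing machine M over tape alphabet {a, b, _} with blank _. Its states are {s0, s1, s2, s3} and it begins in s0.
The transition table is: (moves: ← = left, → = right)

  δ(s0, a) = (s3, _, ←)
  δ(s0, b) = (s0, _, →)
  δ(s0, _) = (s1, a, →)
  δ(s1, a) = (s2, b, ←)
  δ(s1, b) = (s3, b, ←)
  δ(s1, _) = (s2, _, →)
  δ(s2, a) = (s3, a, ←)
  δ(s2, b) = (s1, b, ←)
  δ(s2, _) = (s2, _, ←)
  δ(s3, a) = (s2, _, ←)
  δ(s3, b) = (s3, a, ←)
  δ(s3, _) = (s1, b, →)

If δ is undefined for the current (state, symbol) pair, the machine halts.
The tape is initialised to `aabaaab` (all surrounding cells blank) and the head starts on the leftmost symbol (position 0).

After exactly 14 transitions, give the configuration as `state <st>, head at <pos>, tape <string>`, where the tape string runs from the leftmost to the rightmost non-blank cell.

state=s0 head=0 tape=____[a]abaaab   (s0,a)→(s3,_,←)
state=s3 head=-1 tape=___[_]_abaaab   (s3,_)→(s1,b,→)
state=s1 head=0 tape=___b[_]abaaab   (s1,_)→(s2,_,→)
state=s2 head=1 tape=___b_[a]baaab   (s2,a)→(s3,a,←)
state=s3 head=0 tape=___b[_]abaaab   (s3,_)→(s1,b,→)
state=s1 head=1 tape=___bb[a]baaab   (s1,a)→(s2,b,←)
state=s2 head=0 tape=___b[b]bbaaab   (s2,b)→(s1,b,←)
state=s1 head=-1 tape=___[b]bbbaaab   (s1,b)→(s3,b,←)
state=s3 head=-2 tape=__[_]bbbbaaab   (s3,_)→(s1,b,→)
state=s1 head=-1 tape=__b[b]bbbaaab   (s1,b)→(s3,b,←)
state=s3 head=-2 tape=__[b]bbbbaaab   (s3,b)→(s3,a,←)
state=s3 head=-3 tape=_[_]abbbbaaab   (s3,_)→(s1,b,→)
state=s1 head=-2 tape=_b[a]bbbbaaab   (s1,a)→(s2,b,←)
state=s2 head=-3 tape=_[b]bbbbbaaab   (s2,b)→(s1,b,←)
state=s1 head=-4 tape=[_]bbbbbbaaab
After 14 steps: state s1, head at -4, tape bbbbbbaaab.

state s1, head at -4, tape bbbbbbaaab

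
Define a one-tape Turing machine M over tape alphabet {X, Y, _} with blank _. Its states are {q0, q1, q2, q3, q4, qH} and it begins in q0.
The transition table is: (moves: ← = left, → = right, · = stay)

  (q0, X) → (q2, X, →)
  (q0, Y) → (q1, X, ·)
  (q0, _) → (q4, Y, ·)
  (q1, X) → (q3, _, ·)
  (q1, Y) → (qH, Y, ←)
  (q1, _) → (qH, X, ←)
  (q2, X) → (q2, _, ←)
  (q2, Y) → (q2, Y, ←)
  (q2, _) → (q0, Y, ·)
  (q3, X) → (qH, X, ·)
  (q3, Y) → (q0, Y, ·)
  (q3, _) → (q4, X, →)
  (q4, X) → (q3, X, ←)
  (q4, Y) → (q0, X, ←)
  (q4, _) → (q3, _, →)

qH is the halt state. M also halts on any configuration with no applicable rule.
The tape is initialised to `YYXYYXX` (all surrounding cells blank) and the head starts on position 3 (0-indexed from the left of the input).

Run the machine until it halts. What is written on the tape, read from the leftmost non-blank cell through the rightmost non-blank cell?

XX_X_X_XX

state=q0 head=3 tape=__YYX[Y]YXX   (q0,Y)→(q1,X,·)
state=q1 head=3 tape=__YYX[X]YXX   (q1,X)→(q3,_,·)
state=q3 head=3 tape=__YYX[_]YXX   (q3,_)→(q4,X,→)
state=q4 head=4 tape=__YYXX[Y]XX   (q4,Y)→(q0,X,←)
state=q0 head=3 tape=__YYX[X]XXX   (q0,X)→(q2,X,→)
state=q2 head=4 tape=__YYXX[X]XX   (q2,X)→(q2,_,←)
state=q2 head=3 tape=__YYX[X]_XX   (q2,X)→(q2,_,←)
state=q2 head=2 tape=__YY[X]__XX   (q2,X)→(q2,_,←)
state=q2 head=1 tape=__Y[Y]___XX   (q2,Y)→(q2,Y,←)
state=q2 head=0 tape=__[Y]Y___XX   (q2,Y)→(q2,Y,←)
state=q2 head=-1 tape=_[_]YY___XX   (q2,_)→(q0,Y,·)
state=q0 head=-1 tape=_[Y]YY___XX   (q0,Y)→(q1,X,·)
state=q1 head=-1 tape=_[X]YY___XX   (q1,X)→(q3,_,·)
state=q3 head=-1 tape=_[_]YY___XX   (q3,_)→(q4,X,→)
state=q4 head=0 tape=_X[Y]Y___XX   (q4,Y)→(q0,X,←)
state=q0 head=-1 tape=_[X]XY___XX   (q0,X)→(q2,X,→)
state=q2 head=0 tape=_X[X]Y___XX   (q2,X)→(q2,_,←)
state=q2 head=-1 tape=_[X]_Y___XX   (q2,X)→(q2,_,←)
state=q2 head=-2 tape=[_]__Y___XX   (q2,_)→(q0,Y,·)
state=q0 head=-2 tape=[Y]__Y___XX   (q0,Y)→(q1,X,·)
state=q1 head=-2 tape=[X]__Y___XX   (q1,X)→(q3,_,·)
state=q3 head=-2 tape=[_]__Y___XX   (q3,_)→(q4,X,→)
state=q4 head=-1 tape=X[_]_Y___XX   (q4,_)→(q3,_,→)
state=q3 head=0 tape=X_[_]Y___XX   (q3,_)→(q4,X,→)
state=q4 head=1 tape=X_X[Y]___XX   (q4,Y)→(q0,X,←)
state=q0 head=0 tape=X_[X]X___XX   (q0,X)→(q2,X,→)
state=q2 head=1 tape=X_X[X]___XX   (q2,X)→(q2,_,←)
state=q2 head=0 tape=X_[X]____XX   (q2,X)→(q2,_,←)
state=q2 head=-1 tape=X[_]_____XX   (q2,_)→(q0,Y,·)
state=q0 head=-1 tape=X[Y]_____XX   (q0,Y)→(q1,X,·)
state=q1 head=-1 tape=X[X]_____XX   (q1,X)→(q3,_,·)
state=q3 head=-1 tape=X[_]_____XX   (q3,_)→(q4,X,→)
state=q4 head=0 tape=XX[_]____XX   (q4,_)→(q3,_,→)
state=q3 head=1 tape=XX_[_]___XX   (q3,_)→(q4,X,→)
state=q4 head=2 tape=XX_X[_]__XX   (q4,_)→(q3,_,→)
state=q3 head=3 tape=XX_X_[_]_XX   (q3,_)→(q4,X,→)
state=q4 head=4 tape=XX_X_X[_]XX   (q4,_)→(q3,_,→)
state=q3 head=5 tape=XX_X_X_[X]X   (q3,X)→(qH,X,·)
state=qH head=5 tape=XX_X_X_[X]X
The non-blank tape span at halt is XX_X_X_XX.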